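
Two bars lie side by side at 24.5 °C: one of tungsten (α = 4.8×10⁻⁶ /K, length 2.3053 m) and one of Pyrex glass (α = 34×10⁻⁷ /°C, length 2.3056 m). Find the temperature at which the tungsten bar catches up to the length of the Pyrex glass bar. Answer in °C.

L₁(1 + α₁ΔT) = L₂(1 + α₂ΔT) ⇒ ΔT = (L₂ − L₁)/(α₁L₁ − α₂L₂)
L₂ − L₁ = 2.3056 − 2.3053 = 3.00×10⁻⁴ m
α₁L₁ − α₂L₂ = 4.8×10⁻⁶×2.3053 − 34×10⁻⁷×2.3056 = 3.2264×10⁻⁶ m/K
ΔT = 3.00×10⁻⁴ / 3.2264×10⁻⁶ = 92.983 K
T = 24.5 + 92.983 = 117.483 °C

T = 117.5 °C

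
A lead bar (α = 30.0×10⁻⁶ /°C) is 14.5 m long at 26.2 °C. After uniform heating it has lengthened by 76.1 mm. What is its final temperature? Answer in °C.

ΔL = αL₀ΔT ⇒ ΔT = ΔL / (αL₀)
ΔT = 76.1×10⁻³ m / (30.0×10⁻⁶ × 14.5 m) = 174.94 K
T = 26.2 + 174.94 = 201.14 °C

T = 201 °C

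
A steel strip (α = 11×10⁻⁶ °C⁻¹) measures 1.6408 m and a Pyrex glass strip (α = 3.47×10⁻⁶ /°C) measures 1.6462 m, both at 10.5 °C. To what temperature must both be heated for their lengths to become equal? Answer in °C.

T = 448.2 °C

L₁(1 + α₁ΔT) = L₂(1 + α₂ΔT) ⇒ ΔT = (L₂ − L₁)/(α₁L₁ − α₂L₂)
L₂ − L₁ = 1.6462 − 1.6408 = 5.40×10⁻³ m
α₁L₁ − α₂L₂ = 11×10⁻⁶×1.6408 − 3.47×10⁻⁶×1.6462 = 1.2336486×10⁻⁵ m/K
ΔT = 5.40×10⁻³ / 1.2336486×10⁻⁵ = 437.726 K
T = 10.5 + 437.726 = 448.226 °C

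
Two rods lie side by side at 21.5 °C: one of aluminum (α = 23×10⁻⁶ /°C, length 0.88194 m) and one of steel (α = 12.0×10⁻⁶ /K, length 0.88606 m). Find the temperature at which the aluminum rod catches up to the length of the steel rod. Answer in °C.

Equal length when α₁L₁ΔT − α₂L₂ΔT = L₂ − L₁ = 4.12×10⁻³ m
α₁L₁ = 2.028462×10⁻⁵, α₂L₂ = 1.063272×10⁻⁵ → Δ(αL) = 9.6519×10⁻⁶ m/K
ΔT = 4.12×10⁻³ / 9.6519×10⁻⁶ = 426.859 K, so T = 21.5 + 426.859 = 448.359 °C

T = 448.4 °C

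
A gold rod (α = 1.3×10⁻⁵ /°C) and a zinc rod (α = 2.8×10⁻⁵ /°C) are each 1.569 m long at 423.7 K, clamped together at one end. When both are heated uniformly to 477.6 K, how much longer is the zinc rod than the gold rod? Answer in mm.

1.27 mm

ΔT = 53.9 K
gold: ΔL = 1.3×10⁻⁵ × 1.569 m × 53.9 = 1.0994×10⁻³ m = 1.0994 mm
zinc: ΔL = 2.8×10⁻⁵ × 1.569 m × 53.9 = 2.3679×10⁻³ m = 2.3679 mm
difference = 2.3679 − 1.0994 = 1.2685 mm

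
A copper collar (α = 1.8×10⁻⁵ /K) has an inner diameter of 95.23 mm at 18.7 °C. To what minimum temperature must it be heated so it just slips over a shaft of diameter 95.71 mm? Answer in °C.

Required Δd = 95.71 − 95.23 = 0.48 mm
Δd = αd₀ΔT ⇒ ΔT = Δd/(αd₀) = 0.48 / (1.8×10⁻⁵ × 95.23) = 280.02 K
T_min = 18.7 + 280.02 = 298.72 °C

T = 299 °C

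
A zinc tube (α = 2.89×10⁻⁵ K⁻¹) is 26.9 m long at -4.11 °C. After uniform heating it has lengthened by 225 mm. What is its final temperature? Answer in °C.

ΔL = αL₀ΔT ⇒ ΔT = ΔL / (αL₀)
ΔT = 225×10⁻³ m / (2.89×10⁻⁵ × 26.9 m) = 289.42 K
T = -4.11 + 289.42 = 285.31 °C

T = 285 °C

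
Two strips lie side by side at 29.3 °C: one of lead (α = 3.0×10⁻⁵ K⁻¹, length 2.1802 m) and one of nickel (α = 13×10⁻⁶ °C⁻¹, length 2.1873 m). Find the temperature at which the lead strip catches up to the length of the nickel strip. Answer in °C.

T = 221.3 °C

L₁(1 + α₁ΔT) = L₂(1 + α₂ΔT) ⇒ ΔT = (L₂ − L₁)/(α₁L₁ − α₂L₂)
L₂ − L₁ = 2.1873 − 2.1802 = 7.10×10⁻³ m
α₁L₁ − α₂L₂ = 3.0×10⁻⁵×2.1802 − 13×10⁻⁶×2.1873 = 3.69711×10⁻⁵ m/K
ΔT = 7.10×10⁻³ / 3.69711×10⁻⁵ = 192.042 K
T = 29.3 + 192.042 = 221.342 °C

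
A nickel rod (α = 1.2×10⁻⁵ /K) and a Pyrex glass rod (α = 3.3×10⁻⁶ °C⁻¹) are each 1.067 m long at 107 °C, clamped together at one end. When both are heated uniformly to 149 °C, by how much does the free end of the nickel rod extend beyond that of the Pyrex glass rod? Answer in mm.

0.390 mm

ΔT = 42 K
nickel: ΔL = 1.2×10⁻⁵ × 1.067 m × 42 = 5.3777×10⁻⁴ m = 0.53777 mm
Pyrex glass: ΔL = 3.3×10⁻⁶ × 1.067 m × 42 = 1.4789×10⁻⁴ m = 0.14789 mm
difference = 0.53777 − 0.14789 = 0.38988 mm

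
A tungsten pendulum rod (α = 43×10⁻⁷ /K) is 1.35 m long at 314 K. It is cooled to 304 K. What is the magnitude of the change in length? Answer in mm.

ΔL = 0.0580 mm

|ΔT| = |304 − 314| = 10 K
ΔL = αL₀ΔT = (43×10⁻⁷)(1.35)(10) = 5.80×10⁻⁵ m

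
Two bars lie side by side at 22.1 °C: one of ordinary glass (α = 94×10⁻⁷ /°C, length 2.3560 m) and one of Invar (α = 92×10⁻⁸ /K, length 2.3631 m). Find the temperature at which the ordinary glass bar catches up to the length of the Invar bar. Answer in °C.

T = 377.6 °C

L₁(1 + α₁ΔT) = L₂(1 + α₂ΔT) ⇒ ΔT = (L₂ − L₁)/(α₁L₁ − α₂L₂)
L₂ − L₁ = 2.3631 − 2.3560 = 7.10×10⁻³ m
α₁L₁ − α₂L₂ = 94×10⁻⁷×2.3560 − 92×10⁻⁸×2.3631 = 1.9972348×10⁻⁵ m/K
ΔT = 7.10×10⁻³ / 1.9972348×10⁻⁵ = 355.492 K
T = 22.1 + 355.492 = 377.592 °C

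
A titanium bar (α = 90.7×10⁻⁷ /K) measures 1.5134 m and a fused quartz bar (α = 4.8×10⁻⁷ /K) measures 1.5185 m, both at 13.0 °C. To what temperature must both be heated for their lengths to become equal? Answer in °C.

T = 405.4 °C

L₁(1 + α₁ΔT) = L₂(1 + α₂ΔT) ⇒ ΔT = (L₂ − L₁)/(α₁L₁ − α₂L₂)
L₂ − L₁ = 1.5185 − 1.5134 = 5.10×10⁻³ m
α₁L₁ − α₂L₂ = 90.7×10⁻⁷×1.5134 − 4.8×10⁻⁷×1.5185 = 1.2997658×10⁻⁵ m/K
ΔT = 5.10×10⁻³ / 1.2997658×10⁻⁵ = 392.378 K
T = 13.0 + 392.378 = 405.378 °C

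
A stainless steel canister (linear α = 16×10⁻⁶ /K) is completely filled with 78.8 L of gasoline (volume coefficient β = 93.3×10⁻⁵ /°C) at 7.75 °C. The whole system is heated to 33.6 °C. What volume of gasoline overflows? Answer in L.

The canister also expands: β_container ≈ 3α = 4.8×10⁻⁵ /K
Net overflow = V₀(β_liq − 3α_cont)ΔT
β − 3α = 9.33×10⁻⁴ − 4.8×10⁻⁵ = 8.85×10⁻⁴ /K; ΔT = 25.85 K
ΔV = 78.8 × 8.85×10⁻⁴ × 25.85 = 1.80 L

1.80 L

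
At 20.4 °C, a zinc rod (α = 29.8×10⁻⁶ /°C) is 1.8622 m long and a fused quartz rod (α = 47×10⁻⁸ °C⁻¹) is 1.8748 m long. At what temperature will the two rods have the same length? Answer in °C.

T = 251.1 °C

Equal length when α₁L₁ΔT − α₂L₂ΔT = L₂ − L₁ = 1.26×10⁻² m
α₁L₁ = 5.549356×10⁻⁵, α₂L₂ = 8.81156×10⁻⁷ → Δ(αL) = 5.4612404×10⁻⁵ m/K
ΔT = 1.26×10⁻² / 5.4612404×10⁻⁵ = 230.717 K, so T = 20.4 + 230.717 = 251.117 °C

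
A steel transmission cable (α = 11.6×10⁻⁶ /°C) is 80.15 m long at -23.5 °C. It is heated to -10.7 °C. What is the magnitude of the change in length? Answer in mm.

|ΔT| = |-10.7 − (-23.5)| = 12.8 K
ΔL = αL₀ΔT = (11.6×10⁻⁶)(80.15)(12.8) = 1.19×10⁻² m

ΔL = 11.9 mm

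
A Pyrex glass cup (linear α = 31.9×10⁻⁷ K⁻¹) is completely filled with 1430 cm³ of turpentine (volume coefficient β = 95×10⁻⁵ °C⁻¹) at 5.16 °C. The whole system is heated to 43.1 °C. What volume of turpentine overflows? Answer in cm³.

51.0 cm³

The cup also expands: β_container ≈ 3α = 9.57×10⁻⁶ /K
Net overflow = V₀(β_liq − 3α_cont)ΔT
β − 3α = 9.50×10⁻⁴ − 9.57×10⁻⁶ = 9.4043×10⁻⁴ /K; ΔT = 37.94 K
ΔV = 1430 × 9.4043×10⁻⁴ × 37.94 = 51.0 cm³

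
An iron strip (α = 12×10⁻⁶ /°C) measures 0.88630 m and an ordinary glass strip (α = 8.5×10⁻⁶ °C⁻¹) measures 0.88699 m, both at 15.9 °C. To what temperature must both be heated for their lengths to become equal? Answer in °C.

Equal length when α₁L₁ΔT − α₂L₂ΔT = L₂ − L₁ = 6.90×10⁻⁴ m
α₁L₁ = 1.06356×10⁻⁵, α₂L₂ = 7.539415×10⁻⁶ → Δ(αL) = 3.096185×10⁻⁶ m/K
ΔT = 6.90×10⁻⁴ / 3.096185×10⁻⁶ = 222.855 K, so T = 15.9 + 222.855 = 238.755 °C

T = 238.8 °C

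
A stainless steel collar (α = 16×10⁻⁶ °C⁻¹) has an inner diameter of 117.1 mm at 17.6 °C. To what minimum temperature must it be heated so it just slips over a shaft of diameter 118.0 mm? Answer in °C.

Required Δd = 118.0 − 117.1 = 0.9 mm
Δd = αd₀ΔT ⇒ ΔT = Δd/(αd₀) = 0.9 / (16×10⁻⁶ × 117.1) = 480.36 K
T_min = 17.6 + 480.36 = 497.96 °C

T = 498 °C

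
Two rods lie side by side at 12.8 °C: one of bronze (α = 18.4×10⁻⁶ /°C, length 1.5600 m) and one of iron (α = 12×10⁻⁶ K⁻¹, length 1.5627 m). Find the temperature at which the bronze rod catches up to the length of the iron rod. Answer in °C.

Equal length when α₁L₁ΔT − α₂L₂ΔT = L₂ − L₁ = 2.70×10⁻³ m
α₁L₁ = 2.8704×10⁻⁵, α₂L₂ = 1.87524×10⁻⁵ → Δ(αL) = 9.9516×10⁻⁶ m/K
ΔT = 2.70×10⁻³ / 9.9516×10⁻⁶ = 271.313 K, so T = 12.8 + 271.313 = 284.113 °C

T = 284.1 °C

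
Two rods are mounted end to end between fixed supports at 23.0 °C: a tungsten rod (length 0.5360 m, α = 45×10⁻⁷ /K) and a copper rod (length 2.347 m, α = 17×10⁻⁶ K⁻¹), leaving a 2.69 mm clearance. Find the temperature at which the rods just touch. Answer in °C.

α₁L₁ = 2.412×10⁻⁶ m/K, α₂L₂ = 3.9899×10⁻⁵ m/K → total 4.2311×10⁻⁵ m/K
ΔT = g/(α₁L₁+α₂L₂) = 2.69×10⁻³ / 4.2311×10⁻⁵ = 63.577 K
T = 23.0 + 63.577 = 86.577 °C

T = 86.6 °C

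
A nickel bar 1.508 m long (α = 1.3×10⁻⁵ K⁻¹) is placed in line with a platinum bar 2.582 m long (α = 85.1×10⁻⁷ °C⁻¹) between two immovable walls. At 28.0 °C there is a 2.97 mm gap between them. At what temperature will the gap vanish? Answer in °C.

Gap closes when ΔL₁ + ΔL₂ = 2.97 mm = 2.97×10⁻³ m
(α₁L₁ + α₂L₂)ΔT = g
α₁L₁ + α₂L₂ = 1.3×10⁻⁵×1.508 + 85.1×10⁻⁷×2.582 = 4.157682×10⁻⁵ m/K
ΔT = 2.97×10⁻³ / 4.157682×10⁻⁵ = 71.434 K
T = 28.0 + 71.434 = 99.434 °C

T = 99.4 °C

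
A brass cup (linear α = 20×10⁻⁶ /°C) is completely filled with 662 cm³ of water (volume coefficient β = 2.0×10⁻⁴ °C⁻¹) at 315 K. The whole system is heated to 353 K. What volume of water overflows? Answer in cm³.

The cup also expands: β_container ≈ 3α = 6.0×10⁻⁵ /K
Net overflow = V₀(β_liq − 3α_cont)ΔT
β − 3α = 2.00×10⁻⁴ − 6.0×10⁻⁵ = 1.40×10⁻⁴ /K; ΔT = 38 K
ΔV = 662 × 1.40×10⁻⁴ × 38 = 3.52 cm³

3.52 cm³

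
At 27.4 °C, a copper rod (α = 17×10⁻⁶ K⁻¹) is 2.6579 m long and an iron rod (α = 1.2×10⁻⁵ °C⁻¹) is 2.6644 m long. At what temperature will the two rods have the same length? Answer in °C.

T = 519.4 °C

L₁(1 + α₁ΔT) = L₂(1 + α₂ΔT) ⇒ ΔT = (L₂ − L₁)/(α₁L₁ − α₂L₂)
L₂ − L₁ = 2.6644 − 2.6579 = 6.50×10⁻³ m
α₁L₁ − α₂L₂ = 17×10⁻⁶×2.6579 − 1.2×10⁻⁵×2.6644 = 1.32115×10⁻⁵ m/K
ΔT = 6.50×10⁻³ / 1.32115×10⁻⁵ = 491.996 K
T = 27.4 + 491.996 = 519.396 °C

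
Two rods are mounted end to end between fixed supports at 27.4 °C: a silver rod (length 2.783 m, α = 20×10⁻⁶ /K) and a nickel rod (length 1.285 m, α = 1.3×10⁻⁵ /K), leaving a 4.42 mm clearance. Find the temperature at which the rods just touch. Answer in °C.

α₁L₁ = 5.566×10⁻⁵ m/K, α₂L₂ = 1.6705×10⁻⁵ m/K → total 7.2365×10⁻⁵ m/K
ΔT = g/(α₁L₁+α₂L₂) = 4.42×10⁻³ / 7.2365×10⁻⁵ = 61.079 K
T = 27.4 + 61.079 = 88.479 °C

T = 88.5 °C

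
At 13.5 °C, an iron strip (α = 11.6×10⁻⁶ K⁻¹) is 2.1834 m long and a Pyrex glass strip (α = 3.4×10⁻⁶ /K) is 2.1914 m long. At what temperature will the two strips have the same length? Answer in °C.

T = 461.0 °C

L₁(1 + α₁ΔT) = L₂(1 + α₂ΔT) ⇒ ΔT = (L₂ − L₁)/(α₁L₁ − α₂L₂)
L₂ − L₁ = 2.1914 − 2.1834 = 8.00×10⁻³ m
α₁L₁ − α₂L₂ = 11.6×10⁻⁶×2.1834 − 3.4×10⁻⁶×2.1914 = 1.787668×10⁻⁵ m/K
ΔT = 8.00×10⁻³ / 1.787668×10⁻⁵ = 447.510 K
T = 13.5 + 447.510 = 461.010 °C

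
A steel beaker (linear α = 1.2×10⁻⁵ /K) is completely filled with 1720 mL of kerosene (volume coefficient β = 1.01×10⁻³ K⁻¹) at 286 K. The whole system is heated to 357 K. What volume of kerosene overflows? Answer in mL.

The beaker also expands: β_container ≈ 3α = 3.6×10⁻⁵ /K
Net overflow = V₀(β_liq − 3α_cont)ΔT
β − 3α = 1.01×10⁻³ − 3.6×10⁻⁵ = 9.74×10⁻⁴ /K; ΔT = 71 K
ΔV = 1720 × 9.74×10⁻⁴ × 71 = 119 mL

119 mL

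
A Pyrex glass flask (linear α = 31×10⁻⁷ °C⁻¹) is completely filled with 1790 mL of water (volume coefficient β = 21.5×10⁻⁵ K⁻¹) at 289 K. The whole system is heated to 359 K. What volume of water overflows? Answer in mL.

25.8 mL

The flask also expands: β_container ≈ 3α = 9.3×10⁻⁶ /K
Net overflow = V₀(β_liq − 3α_cont)ΔT
β − 3α = 2.15×10⁻⁴ − 9.3×10⁻⁶ = 2.057×10⁻⁴ /K; ΔT = 70 K
ΔV = 1790 × 2.057×10⁻⁴ × 70 = 25.8 mL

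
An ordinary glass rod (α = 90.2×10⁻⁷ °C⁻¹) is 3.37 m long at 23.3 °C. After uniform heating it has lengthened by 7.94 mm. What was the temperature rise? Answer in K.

ΔL = αL₀ΔT ⇒ ΔT = ΔL / (αL₀)
ΔT = 7.94×10⁻³ m / (90.2×10⁻⁷ × 3.37 m) = 261.21 K

ΔT = 261 K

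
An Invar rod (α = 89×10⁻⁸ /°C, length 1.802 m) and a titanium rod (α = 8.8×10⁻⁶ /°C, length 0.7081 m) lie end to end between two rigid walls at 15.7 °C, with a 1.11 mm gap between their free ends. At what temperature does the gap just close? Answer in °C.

Gap closes when ΔL₁ + ΔL₂ = 1.11 mm = 1.11×10⁻³ m
(α₁L₁ + α₂L₂)ΔT = g
α₁L₁ + α₂L₂ = 89×10⁻⁸×1.802 + 8.8×10⁻⁶×0.7081 = 7.83506×10⁻⁶ m/K
ΔT = 1.11×10⁻³ / 7.83506×10⁻⁶ = 141.67 K
T = 15.7 + 141.67 = 157.37 °C

T = 157 °C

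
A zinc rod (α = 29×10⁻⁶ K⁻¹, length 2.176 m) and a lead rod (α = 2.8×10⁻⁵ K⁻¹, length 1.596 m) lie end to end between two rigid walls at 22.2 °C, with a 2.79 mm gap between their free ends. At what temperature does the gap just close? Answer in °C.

α₁L₁ = 6.3104×10⁻⁵ m/K, α₂L₂ = 4.4688×10⁻⁵ m/K → total 1.07792×10⁻⁴ m/K
ΔT = g/(α₁L₁+α₂L₂) = 2.79×10⁻³ / 1.07792×10⁻⁴ = 25.883 K
T = 22.2 + 25.883 = 48.083 °C

T = 48.1 °C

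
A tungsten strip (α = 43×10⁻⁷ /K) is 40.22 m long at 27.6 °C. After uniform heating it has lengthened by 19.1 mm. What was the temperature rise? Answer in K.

ΔL = αL₀ΔT ⇒ ΔT = ΔL / (αL₀)
ΔT = 19.1×10⁻³ m / (43×10⁻⁷ × 40.22 m) = 110.44 K

ΔT = 110 K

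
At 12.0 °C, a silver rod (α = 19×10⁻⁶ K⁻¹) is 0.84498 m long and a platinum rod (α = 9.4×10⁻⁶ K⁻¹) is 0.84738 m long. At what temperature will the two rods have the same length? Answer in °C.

T = 308.7 °C

L₁(1 + α₁ΔT) = L₂(1 + α₂ΔT) ⇒ ΔT = (L₂ − L₁)/(α₁L₁ − α₂L₂)
L₂ − L₁ = 0.84738 − 0.84498 = 2.40×10⁻³ m
α₁L₁ − α₂L₂ = 19×10⁻⁶×0.84498 − 9.4×10⁻⁶×0.84738 = 8.089248×10⁻⁶ m/K
ΔT = 2.40×10⁻³ / 8.089248×10⁻⁶ = 296.690 K
T = 12.0 + 296.690 = 308.690 °C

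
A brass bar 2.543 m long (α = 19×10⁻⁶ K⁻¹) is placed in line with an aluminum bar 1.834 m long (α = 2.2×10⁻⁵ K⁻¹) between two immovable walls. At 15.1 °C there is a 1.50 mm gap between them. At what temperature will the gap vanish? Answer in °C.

Gap closes when ΔL₁ + ΔL₂ = 1.50 mm = 1.50×10⁻³ m
(α₁L₁ + α₂L₂)ΔT = g
α₁L₁ + α₂L₂ = 19×10⁻⁶×2.543 + 2.2×10⁻⁵×1.834 = 8.8665×10⁻⁵ m/K
ΔT = 1.50×10⁻³ / 8.8665×10⁻⁵ = 16.918 K
T = 15.1 + 16.918 = 32.018 °C

T = 32.0 °C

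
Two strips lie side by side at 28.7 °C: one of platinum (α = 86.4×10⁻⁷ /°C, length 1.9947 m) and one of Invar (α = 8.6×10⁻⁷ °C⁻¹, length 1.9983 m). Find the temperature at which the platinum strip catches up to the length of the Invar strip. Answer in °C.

Equal length when α₁L₁ΔT − α₂L₂ΔT = L₂ − L₁ = 3.60×10⁻³ m
α₁L₁ = 1.7234208×10⁻⁵, α₂L₂ = 1.718538×10⁻⁶ → Δ(αL) = 1.551567×10⁻⁵ m/K
ΔT = 3.60×10⁻³ / 1.551567×10⁻⁵ = 232.023 K, so T = 28.7 + 232.023 = 260.723 °C

T = 260.7 °C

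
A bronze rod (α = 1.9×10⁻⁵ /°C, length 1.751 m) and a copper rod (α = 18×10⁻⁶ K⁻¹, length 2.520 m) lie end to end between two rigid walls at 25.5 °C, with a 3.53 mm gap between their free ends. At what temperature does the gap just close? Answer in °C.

α₁L₁ = 3.3269×10⁻⁵ m/K, α₂L₂ = 4.536×10⁻⁵ m/K → total 7.8629×10⁻⁵ m/K
ΔT = g/(α₁L₁+α₂L₂) = 3.53×10⁻³ / 7.8629×10⁻⁵ = 44.894 K
T = 25.5 + 44.894 = 70.394 °C

T = 70.4 °C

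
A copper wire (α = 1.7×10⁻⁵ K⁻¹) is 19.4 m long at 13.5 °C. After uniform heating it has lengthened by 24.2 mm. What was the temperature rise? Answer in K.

ΔL = αL₀ΔT ⇒ ΔT = ΔL / (αL₀)
ΔT = 24.2×10⁻³ m / (1.7×10⁻⁵ × 19.4 m) = 73.378 K

ΔT = 73.4 K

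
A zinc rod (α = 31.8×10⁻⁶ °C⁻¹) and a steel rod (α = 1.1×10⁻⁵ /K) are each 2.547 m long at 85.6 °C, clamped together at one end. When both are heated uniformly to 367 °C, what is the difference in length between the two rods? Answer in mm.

14.9 mm

ΔT = 281.4 K
zinc: ΔL = 31.8×10⁻⁶ × 2.547 m × 281.4 = 2.2792×10⁻² m = 22.792 mm
steel: ΔL = 1.1×10⁻⁵ × 2.547 m × 281.4 = 7.8840×10⁻³ m = 7.8840 mm
difference = 22.792 − 7.8840 = 14.908 mm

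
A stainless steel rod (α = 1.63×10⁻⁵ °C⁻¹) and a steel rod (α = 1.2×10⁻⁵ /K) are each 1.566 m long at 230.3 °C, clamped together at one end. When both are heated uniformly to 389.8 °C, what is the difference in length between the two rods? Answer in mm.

ΔT = 159.5 K
stainless steel: ΔL = 1.63×10⁻⁵ × 1.566 m × 159.5 = 4.0714×10⁻³ m = 4.0714 mm
steel: ΔL = 1.2×10⁻⁵ × 1.566 m × 159.5 = 2.9973×10⁻³ m = 2.9973 mm
difference = 4.0714 − 2.9973 = 1.0741 mm

1.07 mm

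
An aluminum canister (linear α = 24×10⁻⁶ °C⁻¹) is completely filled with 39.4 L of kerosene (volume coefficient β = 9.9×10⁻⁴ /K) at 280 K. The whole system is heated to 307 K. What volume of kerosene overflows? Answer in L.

0.977 L

The canister also expands: β_container ≈ 3α = 7.2×10⁻⁵ /K
Net overflow = V₀(β_liq − 3α_cont)ΔT
β − 3α = 9.90×10⁻⁴ − 7.2×10⁻⁵ = 9.18×10⁻⁴ /K; ΔT = 27 K
ΔV = 39.4 × 9.18×10⁻⁴ × 27 = 0.977 L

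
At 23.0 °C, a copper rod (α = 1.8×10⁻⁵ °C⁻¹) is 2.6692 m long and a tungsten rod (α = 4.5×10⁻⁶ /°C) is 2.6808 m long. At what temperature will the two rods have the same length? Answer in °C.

L₁(1 + α₁ΔT) = L₂(1 + α₂ΔT) ⇒ ΔT = (L₂ − L₁)/(α₁L₁ − α₂L₂)
L₂ − L₁ = 2.6808 − 2.6692 = 1.16×10⁻² m
α₁L₁ − α₂L₂ = 1.8×10⁻⁵×2.6692 − 4.5×10⁻⁶×2.6808 = 3.5982×10⁻⁵ m/K
ΔT = 1.16×10⁻² / 3.5982×10⁻⁵ = 322.383 K
T = 23.0 + 322.383 = 345.383 °C

T = 345.4 °C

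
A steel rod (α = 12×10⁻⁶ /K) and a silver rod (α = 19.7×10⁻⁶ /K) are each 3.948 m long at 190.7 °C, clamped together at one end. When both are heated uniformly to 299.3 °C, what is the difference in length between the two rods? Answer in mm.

3.30 mm

ΔT = 108.6 K
steel: ΔL = 12×10⁻⁶ × 3.948 m × 108.6 = 5.1450×10⁻³ m = 5.1450 mm
silver: ΔL = 19.7×10⁻⁶ × 3.948 m × 108.6 = 8.4464×10⁻³ m = 8.4464 mm
difference = 8.4464 − 5.1450 = 3.3014 mm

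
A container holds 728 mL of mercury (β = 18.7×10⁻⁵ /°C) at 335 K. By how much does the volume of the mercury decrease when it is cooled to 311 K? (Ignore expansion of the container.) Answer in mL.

|ΔT| = |311 − 335| = 24 K
ΔV = βV₀ΔT = (18.7×10⁻⁵)(728)(24) = 3.27 mL

ΔV = 3.27 mL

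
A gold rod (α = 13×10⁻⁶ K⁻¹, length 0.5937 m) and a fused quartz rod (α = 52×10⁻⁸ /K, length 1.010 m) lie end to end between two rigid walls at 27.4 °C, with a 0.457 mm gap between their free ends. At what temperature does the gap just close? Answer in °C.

Gap closes when ΔL₁ + ΔL₂ = 0.457 mm = 4.57×10⁻⁴ m
(α₁L₁ + α₂L₂)ΔT = g
α₁L₁ + α₂L₂ = 13×10⁻⁶×0.5937 + 52×10⁻⁸×1.010 = 8.2433×10⁻⁶ m/K
ΔT = 4.57×10⁻⁴ / 8.2433×10⁻⁶ = 55.439 K
T = 27.4 + 55.439 = 82.839 °C

T = 82.8 °C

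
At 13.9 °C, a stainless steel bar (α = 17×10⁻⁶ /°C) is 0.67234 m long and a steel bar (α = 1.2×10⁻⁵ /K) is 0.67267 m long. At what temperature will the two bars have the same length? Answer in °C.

T = 112.2 °C

L₁(1 + α₁ΔT) = L₂(1 + α₂ΔT) ⇒ ΔT = (L₂ − L₁)/(α₁L₁ − α₂L₂)
L₂ − L₁ = 0.67267 − 0.67234 = 3.30×10⁻⁴ m
α₁L₁ − α₂L₂ = 17×10⁻⁶×0.67234 − 1.2×10⁻⁵×0.67267 = 3.35774×10⁻⁶ m/K
ΔT = 3.30×10⁻⁴ / 3.35774×10⁻⁶ = 98.280 K
T = 13.9 + 98.280 = 112.180 °C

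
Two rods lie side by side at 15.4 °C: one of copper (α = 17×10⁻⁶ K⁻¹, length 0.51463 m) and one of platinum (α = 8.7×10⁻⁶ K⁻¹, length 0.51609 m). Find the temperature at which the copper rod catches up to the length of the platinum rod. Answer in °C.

T = 358.2 °C

Equal length when α₁L₁ΔT − α₂L₂ΔT = L₂ − L₁ = 1.46×10⁻³ m
α₁L₁ = 8.74871×10⁻⁶, α₂L₂ = 4.489983×10⁻⁶ → Δ(αL) = 4.258727×10⁻⁶ m/K
ΔT = 1.46×10⁻³ / 4.258727×10⁻⁶ = 342.825 K, so T = 15.4 + 342.825 = 358.225 °C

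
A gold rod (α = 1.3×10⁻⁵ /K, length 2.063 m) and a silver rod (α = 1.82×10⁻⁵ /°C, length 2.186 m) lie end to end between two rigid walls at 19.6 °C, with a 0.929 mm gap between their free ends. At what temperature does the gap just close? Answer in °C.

Gap closes when ΔL₁ + ΔL₂ = 0.929 mm = 9.29×10⁻⁴ m
(α₁L₁ + α₂L₂)ΔT = g
α₁L₁ + α₂L₂ = 1.3×10⁻⁵×2.063 + 1.82×10⁻⁵×2.186 = 6.66042×10⁻⁵ m/K
ΔT = 9.29×10⁻⁴ / 6.66042×10⁻⁵ = 13.948 K
T = 19.6 + 13.948 = 33.548 °C

T = 33.5 °C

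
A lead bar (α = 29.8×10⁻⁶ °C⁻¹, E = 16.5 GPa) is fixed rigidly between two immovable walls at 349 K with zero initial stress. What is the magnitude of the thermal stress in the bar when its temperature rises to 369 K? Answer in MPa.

σ = 9.83 MPa

Fully constrained: the free strain ε = αΔT is blocked, so σ = Eε = EαΔT.
|ΔT| = 20 K
σ = 16.5×10⁹ × 29.8×10⁻⁶ × 20 = 9.83×10⁶ Pa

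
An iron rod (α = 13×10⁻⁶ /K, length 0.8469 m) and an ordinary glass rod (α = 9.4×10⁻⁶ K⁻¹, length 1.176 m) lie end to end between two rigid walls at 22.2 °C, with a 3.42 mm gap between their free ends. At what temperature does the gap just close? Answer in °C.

T = 177 °C

Gap closes when ΔL₁ + ΔL₂ = 3.42 mm = 3.42×10⁻³ m
(α₁L₁ + α₂L₂)ΔT = g
α₁L₁ + α₂L₂ = 13×10⁻⁶×0.8469 + 9.4×10⁻⁶×1.176 = 2.20641×10⁻⁵ m/K
ΔT = 3.42×10⁻³ / 2.20641×10⁻⁵ = 155.00 K
T = 22.2 + 155.00 = 177.20 °C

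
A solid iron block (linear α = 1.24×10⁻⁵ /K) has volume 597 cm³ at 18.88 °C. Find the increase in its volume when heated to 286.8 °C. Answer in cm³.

ΔV = 5.95 cm³

Isotropic solid: β ≈ 3α = 3.7×10⁻⁵ /K; ΔT = 267.92 K
ΔV = 3αV₀ΔT = 3(1.24×10⁻⁵)(597)(267.92) = 5.95 cm³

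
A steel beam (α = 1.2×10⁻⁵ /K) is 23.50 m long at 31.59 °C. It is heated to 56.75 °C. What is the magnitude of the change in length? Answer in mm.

ΔL = 7.10 mm

|ΔT| = |56.75 − 31.59| = 25.16 K
ΔL = αL₀ΔT = (1.2×10⁻⁵)(23.50)(25.16) = 7.10×10⁻³ m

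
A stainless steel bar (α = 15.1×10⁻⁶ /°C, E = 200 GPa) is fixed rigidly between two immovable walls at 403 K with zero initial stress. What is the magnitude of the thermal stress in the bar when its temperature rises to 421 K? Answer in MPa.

σ = 54.4 MPa

Fully constrained: the free strain ε = αΔT is blocked, so σ = Eε = EαΔT.
|ΔT| = 18 K
σ = 200×10⁹ × 15.1×10⁻⁶ × 18 = 5.44×10⁷ Pa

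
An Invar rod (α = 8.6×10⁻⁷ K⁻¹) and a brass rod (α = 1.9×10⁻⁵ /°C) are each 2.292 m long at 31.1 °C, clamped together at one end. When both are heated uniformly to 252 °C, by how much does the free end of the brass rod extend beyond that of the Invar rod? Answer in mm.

9.18 mm

ΔT = 220.9 K
Invar: ΔL = 8.6×10⁻⁷ × 2.292 m × 220.9 = 4.3542×10⁻⁴ m = 0.43542 mm
brass: ΔL = 1.9×10⁻⁵ × 2.292 m × 220.9 = 9.6198×10⁻³ m = 9.6198 mm
difference = 9.6198 − 0.43542 = 9.18438 mm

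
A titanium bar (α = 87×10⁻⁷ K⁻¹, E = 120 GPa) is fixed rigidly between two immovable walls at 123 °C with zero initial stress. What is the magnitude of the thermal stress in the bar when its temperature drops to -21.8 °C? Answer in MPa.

σ = 151 MPa

Fully constrained: the free strain ε = αΔT is blocked, so σ = Eε = EαΔT.
|ΔT| = 144.8 K
σ = 120×10⁹ × 87×10⁻⁷ × 144.8 = 1.51×10⁸ Pa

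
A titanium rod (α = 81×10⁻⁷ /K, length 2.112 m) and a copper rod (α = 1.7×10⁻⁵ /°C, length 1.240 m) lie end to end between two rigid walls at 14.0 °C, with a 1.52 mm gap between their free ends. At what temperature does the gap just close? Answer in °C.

T = 53.8 °C

Gap closes when ΔL₁ + ΔL₂ = 1.52 mm = 1.52×10⁻³ m
(α₁L₁ + α₂L₂)ΔT = g
α₁L₁ + α₂L₂ = 81×10⁻⁷×2.112 + 1.7×10⁻⁵×1.240 = 3.81872×10⁻⁵ m/K
ΔT = 1.52×10⁻³ / 3.81872×10⁻⁵ = 39.804 K
T = 14.0 + 39.804 = 53.804 °C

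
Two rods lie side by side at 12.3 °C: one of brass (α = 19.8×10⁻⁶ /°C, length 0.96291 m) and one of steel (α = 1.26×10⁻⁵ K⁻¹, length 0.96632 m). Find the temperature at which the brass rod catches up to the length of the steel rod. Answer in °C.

T = 507.2 °C

Equal length when α₁L₁ΔT − α₂L₂ΔT = L₂ − L₁ = 3.41×10⁻³ m
α₁L₁ = 1.9065618×10⁻⁵, α₂L₂ = 1.2175632×10⁻⁵ → Δ(αL) = 6.889986×10⁻⁶ m/K
ΔT = 3.41×10⁻³ / 6.889986×10⁻⁶ = 494.921 K, so T = 12.3 + 494.921 = 507.221 °C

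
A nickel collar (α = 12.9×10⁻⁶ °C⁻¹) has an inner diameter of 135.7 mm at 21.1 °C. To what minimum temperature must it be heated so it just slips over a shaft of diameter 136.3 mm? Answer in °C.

Required Δd = 136.3 − 135.7 = 0.6 mm
Δd = αd₀ΔT ⇒ ΔT = Δd/(αd₀) = 0.6 / (12.9×10⁻⁶ × 135.7) = 342.75 K
T_min = 21.1 + 342.75 = 363.85 °C

T = 364 °C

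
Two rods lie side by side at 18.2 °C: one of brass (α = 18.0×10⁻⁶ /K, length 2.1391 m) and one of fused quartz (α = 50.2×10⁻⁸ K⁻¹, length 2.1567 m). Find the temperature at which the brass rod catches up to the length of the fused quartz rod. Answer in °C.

T = 488.5 °C

L₁(1 + α₁ΔT) = L₂(1 + α₂ΔT) ⇒ ΔT = (L₂ − L₁)/(α₁L₁ − α₂L₂)
L₂ − L₁ = 2.1567 − 2.1391 = 1.76×10⁻² m
α₁L₁ − α₂L₂ = 18.0×10⁻⁶×2.1391 − 50.2×10⁻⁸×2.1567 = 3.74211366×10⁻⁵ m/K
ΔT = 1.76×10⁻² / 3.74211366×10⁻⁵ = 470.322 K
T = 18.2 + 470.322 = 488.522 °C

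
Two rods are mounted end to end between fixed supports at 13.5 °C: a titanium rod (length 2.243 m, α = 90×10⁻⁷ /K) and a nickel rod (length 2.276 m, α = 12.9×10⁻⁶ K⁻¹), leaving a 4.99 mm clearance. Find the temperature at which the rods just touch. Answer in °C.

Gap closes when ΔL₁ + ΔL₂ = 4.99 mm = 4.99×10⁻³ m
(α₁L₁ + α₂L₂)ΔT = g
α₁L₁ + α₂L₂ = 90×10⁻⁷×2.243 + 12.9×10⁻⁶×2.276 = 4.95474×10⁻⁵ m/K
ΔT = 4.99×10⁻³ / 4.95474×10⁻⁵ = 100.71 K
T = 13.5 + 100.71 = 114.21 °C

T = 114 °C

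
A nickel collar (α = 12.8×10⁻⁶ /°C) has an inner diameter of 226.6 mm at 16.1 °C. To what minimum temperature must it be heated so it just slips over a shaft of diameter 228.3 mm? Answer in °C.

Required Δd = 228.3 − 226.6 = 1.7 mm
Δd = αd₀ΔT ⇒ ΔT = Δd/(αd₀) = 1.7 / (12.8×10⁻⁶ × 226.6) = 586.11 K
T_min = 16.1 + 586.11 = 602.21 °C

T = 602 °C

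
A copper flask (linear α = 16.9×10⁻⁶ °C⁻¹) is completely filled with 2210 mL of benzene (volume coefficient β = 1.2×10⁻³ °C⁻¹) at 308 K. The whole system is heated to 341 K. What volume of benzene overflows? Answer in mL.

The flask also expands: β_container ≈ 3α = 5.07×10⁻⁵ /K
Net overflow = V₀(β_liq − 3α_cont)ΔT
β − 3α = 1.20×10⁻³ − 5.07×10⁻⁵ = 1.1493×10⁻³ /K; ΔT = 33 K
ΔV = 2210 × 1.1493×10⁻³ × 33 = 83.8 mL

83.8 mL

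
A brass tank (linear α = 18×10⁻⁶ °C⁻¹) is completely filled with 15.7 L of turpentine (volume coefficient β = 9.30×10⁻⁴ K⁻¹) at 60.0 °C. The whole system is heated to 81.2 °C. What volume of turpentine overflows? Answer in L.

The tank also expands: β_container ≈ 3α = 5.4×10⁻⁵ /K
Net overflow = V₀(β_liq − 3α_cont)ΔT
β − 3α = 9.30×10⁻⁴ − 5.4×10⁻⁵ = 8.76×10⁻⁴ /K; ΔT = 21.2 K
ΔV = 15.7 × 8.76×10⁻⁴ × 21.2 = 0.292 L

0.292 L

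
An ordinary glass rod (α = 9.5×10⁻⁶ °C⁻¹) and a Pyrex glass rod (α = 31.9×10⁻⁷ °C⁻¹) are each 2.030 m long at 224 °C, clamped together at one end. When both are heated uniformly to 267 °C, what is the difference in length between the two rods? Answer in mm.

ΔT = 43 K
ordinary glass: ΔL = 9.5×10⁻⁶ × 2.030 m × 43 = 8.2925×10⁻⁴ m = 0.82925 mm
Pyrex glass: ΔL = 31.9×10⁻⁷ × 2.030 m × 43 = 2.7846×10⁻⁴ m = 0.27846 mm
difference = 0.82925 − 0.27846 = 0.55079 mm

0.551 mm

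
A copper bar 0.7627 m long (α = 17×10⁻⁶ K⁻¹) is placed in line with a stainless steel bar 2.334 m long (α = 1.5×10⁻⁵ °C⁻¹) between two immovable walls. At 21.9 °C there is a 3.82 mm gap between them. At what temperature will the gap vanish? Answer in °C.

T = 102 °C

Gap closes when ΔL₁ + ΔL₂ = 3.82 mm = 3.82×10⁻³ m
(α₁L₁ + α₂L₂)ΔT = g
α₁L₁ + α₂L₂ = 17×10⁻⁶×0.7627 + 1.5×10⁻⁵×2.334 = 4.79759×10⁻⁵ m/K
ΔT = 3.82×10⁻³ / 4.79759×10⁻⁵ = 79.62 K
T = 21.9 + 79.62 = 101.52 °C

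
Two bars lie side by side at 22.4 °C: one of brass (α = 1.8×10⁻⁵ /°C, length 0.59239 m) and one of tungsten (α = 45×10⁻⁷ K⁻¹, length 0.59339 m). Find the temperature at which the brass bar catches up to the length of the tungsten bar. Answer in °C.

T = 147.5 °C

L₁(1 + α₁ΔT) = L₂(1 + α₂ΔT) ⇒ ΔT = (L₂ − L₁)/(α₁L₁ − α₂L₂)
L₂ − L₁ = 0.59339 − 0.59239 = 1.00×10⁻³ m
α₁L₁ − α₂L₂ = 1.8×10⁻⁵×0.59239 − 45×10⁻⁷×0.59339 = 7.992765×10⁻⁶ m/K
ΔT = 1.00×10⁻³ / 7.992765×10⁻⁶ = 125.113 K
T = 22.4 + 125.113 = 147.513 °C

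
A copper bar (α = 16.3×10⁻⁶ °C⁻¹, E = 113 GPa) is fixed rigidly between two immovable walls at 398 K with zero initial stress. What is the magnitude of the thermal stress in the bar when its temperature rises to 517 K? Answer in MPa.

σ = 219 MPa

Fully constrained: the free strain ε = αΔT is blocked, so σ = Eε = EαΔT.
|ΔT| = 119 K
σ = 113×10⁹ × 16.3×10⁻⁶ × 119 = 2.19×10⁸ Pa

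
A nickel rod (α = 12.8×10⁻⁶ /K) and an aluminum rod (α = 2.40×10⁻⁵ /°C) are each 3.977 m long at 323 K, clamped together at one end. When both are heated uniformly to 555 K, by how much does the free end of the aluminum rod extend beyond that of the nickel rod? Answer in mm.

ΔT = 232 K
nickel: ΔL = 12.8×10⁻⁶ × 3.977 m × 232 = 1.1810×10⁻² m = 11.810 mm
aluminum: ΔL = 2.40×10⁻⁵ × 3.977 m × 232 = 2.2144×10⁻² m = 22.144 mm
difference = 22.144 − 11.810 = 10.334 mm

10.3 mm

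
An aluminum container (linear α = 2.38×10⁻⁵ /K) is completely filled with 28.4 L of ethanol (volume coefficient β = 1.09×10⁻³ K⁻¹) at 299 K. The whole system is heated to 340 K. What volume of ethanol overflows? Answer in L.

The container also expands: β_container ≈ 3α = 7.14×10⁻⁵ /K
Net overflow = V₀(β_liq − 3α_cont)ΔT
β − 3α = 1.09×10⁻³ − 7.14×10⁻⁵ = 1.0186×10⁻³ /K; ΔT = 41 K
ΔV = 28.4 × 1.0186×10⁻³ × 41 = 1.19 L

1.19 L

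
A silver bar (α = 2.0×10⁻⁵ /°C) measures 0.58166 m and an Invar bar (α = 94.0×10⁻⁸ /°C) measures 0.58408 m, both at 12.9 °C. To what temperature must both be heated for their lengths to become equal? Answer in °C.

T = 231.2 °C

Equal length when α₁L₁ΔT − α₂L₂ΔT = L₂ − L₁ = 2.42×10⁻³ m
α₁L₁ = 1.16332×10⁻⁵, α₂L₂ = 5.490352×10⁻⁷ → Δ(αL) = 1.10841648×10⁻⁵ m/K
ΔT = 2.42×10⁻³ / 1.10841648×10⁻⁵ = 218.329 K, so T = 12.9 + 218.329 = 231.229 °C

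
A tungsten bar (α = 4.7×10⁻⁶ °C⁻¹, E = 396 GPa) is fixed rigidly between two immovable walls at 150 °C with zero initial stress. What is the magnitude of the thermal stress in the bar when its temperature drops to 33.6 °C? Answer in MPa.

σ = 217 MPa

Fully constrained: the free strain ε = αΔT is blocked, so σ = Eε = EαΔT.
|ΔT| = 116.4 K
σ = 396×10⁹ × 4.7×10⁻⁶ × 116.4 = 2.17×10⁸ Pa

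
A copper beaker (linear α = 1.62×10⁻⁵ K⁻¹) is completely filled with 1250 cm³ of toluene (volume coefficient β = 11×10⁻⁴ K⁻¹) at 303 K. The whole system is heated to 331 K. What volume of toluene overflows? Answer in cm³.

The beaker also expands: β_container ≈ 3α = 4.86×10⁻⁵ /K
Net overflow = V₀(β_liq − 3α_cont)ΔT
β − 3α = 1.10×10⁻³ − 4.86×10⁻⁵ = 1.0514×10⁻³ /K; ΔT = 28 K
ΔV = 1250 × 1.0514×10⁻³ × 28 = 36.8 cm³

36.8 cm³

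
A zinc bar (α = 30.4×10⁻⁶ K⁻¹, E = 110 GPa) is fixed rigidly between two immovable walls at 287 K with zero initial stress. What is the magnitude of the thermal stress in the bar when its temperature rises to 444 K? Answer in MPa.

σ = 525 MPa

Fully constrained: the free strain ε = αΔT is blocked, so σ = Eε = EαΔT.
|ΔT| = 157 K
σ = 110×10⁹ × 30.4×10⁻⁶ × 157 = 5.25×10⁸ Pa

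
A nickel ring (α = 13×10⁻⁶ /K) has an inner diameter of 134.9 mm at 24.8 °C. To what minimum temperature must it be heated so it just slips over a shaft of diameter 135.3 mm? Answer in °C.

Required Δd = 135.3 − 134.9 = 0.4 mm
Δd = αd₀ΔT ⇒ ΔT = Δd/(αd₀) = 0.4 / (13×10⁻⁶ × 134.9) = 228.09 K
T_min = 24.8 + 228.09 = 252.89 °C

T = 253 °C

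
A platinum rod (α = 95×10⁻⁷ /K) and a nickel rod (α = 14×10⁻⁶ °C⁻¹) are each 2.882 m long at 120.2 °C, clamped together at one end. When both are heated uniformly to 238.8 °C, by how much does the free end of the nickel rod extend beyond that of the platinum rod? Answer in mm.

ΔT = 118.6 K
platinum: ΔL = 95×10⁻⁷ × 2.882 m × 118.6 = 3.2471×10⁻³ m = 3.2471 mm
nickel: ΔL = 14×10⁻⁶ × 2.882 m × 118.6 = 4.7853×10⁻³ m = 4.7853 mm
difference = 4.7853 − 3.2471 = 1.5382 mm

1.54 mm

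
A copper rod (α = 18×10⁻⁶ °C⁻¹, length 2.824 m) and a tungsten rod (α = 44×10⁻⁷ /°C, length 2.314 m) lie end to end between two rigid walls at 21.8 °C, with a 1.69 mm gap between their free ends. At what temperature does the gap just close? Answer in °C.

α₁L₁ = 5.0832×10⁻⁵ m/K, α₂L₂ = 1.01816×10⁻⁵ m/K → total 6.10136×10⁻⁵ m/K
ΔT = g/(α₁L₁+α₂L₂) = 1.69×10⁻³ / 6.10136×10⁻⁵ = 27.699 K
T = 21.8 + 27.699 = 49.499 °C

T = 49.5 °C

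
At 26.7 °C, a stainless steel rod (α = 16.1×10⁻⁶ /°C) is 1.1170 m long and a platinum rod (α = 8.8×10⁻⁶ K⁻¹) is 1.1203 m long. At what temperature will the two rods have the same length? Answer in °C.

L₁(1 + α₁ΔT) = L₂(1 + α₂ΔT) ⇒ ΔT = (L₂ − L₁)/(α₁L₁ − α₂L₂)
L₂ − L₁ = 1.1203 − 1.1170 = 3.30×10⁻³ m
α₁L₁ − α₂L₂ = 16.1×10⁻⁶×1.1170 − 8.8×10⁻⁶×1.1203 = 8.12506×10⁻⁶ m/K
ΔT = 3.30×10⁻³ / 8.12506×10⁻⁶ = 406.151 K
T = 26.7 + 406.151 = 432.851 °C

T = 432.9 °C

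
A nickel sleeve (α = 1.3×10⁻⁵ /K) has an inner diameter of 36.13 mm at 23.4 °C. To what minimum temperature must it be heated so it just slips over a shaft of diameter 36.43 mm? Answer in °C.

Required Δd = 36.43 − 36.13 = 0.30 mm
Δd = αd₀ΔT ⇒ ΔT = Δd/(αd₀) = 0.30 / (1.3×10⁻⁵ × 36.13) = 638.72 K
T_min = 23.4 + 638.72 = 662.12 °C

T = 662 °C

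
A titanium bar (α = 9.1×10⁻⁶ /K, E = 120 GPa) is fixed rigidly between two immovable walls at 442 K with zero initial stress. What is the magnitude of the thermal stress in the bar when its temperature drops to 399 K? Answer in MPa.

σ = 47.0 MPa

Fully constrained: the free strain ε = αΔT is blocked, so σ = Eε = EαΔT.
|ΔT| = 43 K
σ = 120×10⁹ × 9.1×10⁻⁶ × 43 = 4.70×10⁷ Pa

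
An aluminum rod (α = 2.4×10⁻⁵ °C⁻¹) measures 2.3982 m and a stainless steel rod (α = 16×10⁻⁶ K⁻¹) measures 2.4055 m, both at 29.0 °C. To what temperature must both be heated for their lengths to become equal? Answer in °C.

L₁(1 + α₁ΔT) = L₂(1 + α₂ΔT) ⇒ ΔT = (L₂ − L₁)/(α₁L₁ − α₂L₂)
L₂ − L₁ = 2.4055 − 2.3982 = 7.30×10⁻³ m
α₁L₁ − α₂L₂ = 2.4×10⁻⁵×2.3982 − 16×10⁻⁶×2.4055 = 1.90688×10⁻⁵ m/K
ΔT = 7.30×10⁻³ / 1.90688×10⁻⁵ = 382.824 K
T = 29.0 + 382.824 = 411.824 °C

T = 411.8 °C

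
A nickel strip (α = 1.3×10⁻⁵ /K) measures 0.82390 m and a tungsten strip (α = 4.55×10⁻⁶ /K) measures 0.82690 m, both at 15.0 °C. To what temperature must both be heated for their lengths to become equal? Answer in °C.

L₁(1 + α₁ΔT) = L₂(1 + α₂ΔT) ⇒ ΔT = (L₂ − L₁)/(α₁L₁ − α₂L₂)
L₂ − L₁ = 0.82690 − 0.82390 = 3.00×10⁻³ m
α₁L₁ − α₂L₂ = 1.3×10⁻⁵×0.82390 − 4.55×10⁻⁶×0.82690 = 6.948305×10⁻⁶ m/K
ΔT = 3.00×10⁻³ / 6.948305×10⁻⁶ = 431.760 K
T = 15.0 + 431.760 = 446.760 °C

T = 446.8 °C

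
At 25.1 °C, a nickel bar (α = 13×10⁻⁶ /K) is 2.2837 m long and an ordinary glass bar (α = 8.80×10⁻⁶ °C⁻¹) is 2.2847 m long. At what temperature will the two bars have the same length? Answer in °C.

T = 129.5 °C

Equal length when α₁L₁ΔT − α₂L₂ΔT = L₂ − L₁ = 1.00×10⁻³ m
α₁L₁ = 2.96881×10⁻⁵, α₂L₂ = 2.010536×10⁻⁵ → Δ(αL) = 9.58274×10⁻⁶ m/K
ΔT = 1.00×10⁻³ / 9.58274×10⁻⁶ = 104.354 K, so T = 25.1 + 104.354 = 129.454 °C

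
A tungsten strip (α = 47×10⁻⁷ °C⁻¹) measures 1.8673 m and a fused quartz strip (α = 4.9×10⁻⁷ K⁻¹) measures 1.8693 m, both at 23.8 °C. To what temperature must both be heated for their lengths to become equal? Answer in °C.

L₁(1 + α₁ΔT) = L₂(1 + α₂ΔT) ⇒ ΔT = (L₂ − L₁)/(α₁L₁ − α₂L₂)
L₂ − L₁ = 1.8693 − 1.8673 = 2.00×10⁻³ m
α₁L₁ − α₂L₂ = 47×10⁻⁷×1.8673 − 4.9×10⁻⁷×1.8693 = 7.860353×10⁻⁶ m/K
ΔT = 2.00×10⁻³ / 7.860353×10⁻⁶ = 254.441 K
T = 23.8 + 254.441 = 278.241 °C

T = 278.2 °C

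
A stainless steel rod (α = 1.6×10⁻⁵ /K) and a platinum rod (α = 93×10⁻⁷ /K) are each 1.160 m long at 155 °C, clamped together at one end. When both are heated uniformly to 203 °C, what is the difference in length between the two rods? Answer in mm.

ΔT = 48 K
stainless steel: ΔL = 1.6×10⁻⁵ × 1.160 m × 48 = 8.9088×10⁻⁴ m = 0.89088 mm
platinum: ΔL = 93×10⁻⁷ × 1.160 m × 48 = 5.1782×10⁻⁴ m = 0.51782 mm
difference = 0.89088 − 0.51782 = 0.37306 mm

0.373 mm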